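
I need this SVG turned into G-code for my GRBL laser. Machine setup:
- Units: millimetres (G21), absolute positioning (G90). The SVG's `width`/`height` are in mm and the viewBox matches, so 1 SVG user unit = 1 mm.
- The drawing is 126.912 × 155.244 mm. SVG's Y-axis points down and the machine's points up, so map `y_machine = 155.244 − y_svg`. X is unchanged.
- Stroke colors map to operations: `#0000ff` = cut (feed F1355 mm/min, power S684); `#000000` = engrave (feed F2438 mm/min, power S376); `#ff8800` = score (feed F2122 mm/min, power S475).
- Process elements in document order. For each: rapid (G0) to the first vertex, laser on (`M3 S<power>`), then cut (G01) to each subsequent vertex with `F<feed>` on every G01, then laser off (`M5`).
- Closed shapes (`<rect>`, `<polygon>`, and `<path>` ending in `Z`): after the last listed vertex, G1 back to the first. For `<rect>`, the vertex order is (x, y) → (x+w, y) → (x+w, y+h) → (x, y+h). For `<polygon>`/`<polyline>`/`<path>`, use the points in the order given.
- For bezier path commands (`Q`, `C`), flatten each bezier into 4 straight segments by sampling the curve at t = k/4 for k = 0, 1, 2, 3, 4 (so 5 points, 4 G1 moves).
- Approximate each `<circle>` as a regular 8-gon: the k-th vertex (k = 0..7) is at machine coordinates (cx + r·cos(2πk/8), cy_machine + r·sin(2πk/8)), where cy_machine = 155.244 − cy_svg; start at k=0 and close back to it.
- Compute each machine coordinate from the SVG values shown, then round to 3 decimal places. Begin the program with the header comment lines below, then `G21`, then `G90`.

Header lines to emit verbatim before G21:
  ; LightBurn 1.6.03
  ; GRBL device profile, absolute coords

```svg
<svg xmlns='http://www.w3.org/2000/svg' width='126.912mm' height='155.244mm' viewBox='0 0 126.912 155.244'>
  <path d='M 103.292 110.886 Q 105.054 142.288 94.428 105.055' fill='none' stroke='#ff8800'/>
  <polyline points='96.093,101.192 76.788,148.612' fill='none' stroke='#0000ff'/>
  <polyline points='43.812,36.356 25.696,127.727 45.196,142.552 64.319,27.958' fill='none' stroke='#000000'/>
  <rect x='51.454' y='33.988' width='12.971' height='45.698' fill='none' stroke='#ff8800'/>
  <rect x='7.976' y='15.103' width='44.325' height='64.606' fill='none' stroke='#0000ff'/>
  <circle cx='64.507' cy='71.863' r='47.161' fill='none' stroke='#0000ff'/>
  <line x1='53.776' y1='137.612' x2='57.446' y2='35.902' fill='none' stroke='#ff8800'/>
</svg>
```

1 u = 1 mm; y_m = 155.244 − y.

[1] `<path>` quadratic bezier, #ff8800→score S475 F2122: (103.292,44.358) → (103.399,32.947) → (101.957,30.115) → (98.967,35.862) → (94.428,50.189)

[2] `<polyline>` line segment, #0000ff→cut S684 F1355: (96.093,54.052) → (76.788,6.632)

[3] `<polyline>` open polyline, #000000→engrave S376 F2438: (43.812,118.888) → (25.696,27.517) → (45.196,12.692) → (64.319,127.286)

[4] `<rect>` rectangle, #ff8800→score S475 F2122: (51.454,121.256) → (64.425,121.256) → (64.425,75.558) → (51.454,75.558) → (51.454,121.256) (closed)

[5] `<rect>` rectangle, #0000ff→cut S684 F1355: (7.976,140.141) → (52.301,140.141) → (52.301,75.535) → (7.976,75.535) → (7.976,140.141) (closed)

[6] `<circle>` circle, #0000ff→cut S684 F1355: (111.668,83.381) → (97.855,116.729) → (64.507,130.542) → (31.159,116.729) → (17.346,83.381) → (31.159,50.033) → (64.507,36.220) → (97.855,50.033) → (111.668,83.381) (closed)

[7] `<line>` line segment, #ff8800→score S475 F2122: (53.776,17.632) → (57.446,119.342)

; LightBurn 1.6.03
; GRBL device profile, absolute coords
G21
G90
G0 X103.292 Y44.358
M3 S475
G01 X103.399 Y32.947 F2122
G01 X101.957 Y30.115 F2122
G01 X98.967 Y35.862 F2122
G01 X94.428 Y50.189 F2122
M5
G0 X96.093 Y54.052
M3 S684
G01 X76.788 Y6.632 F1355
M5
G0 X43.812 Y118.888
M3 S376
G01 X25.696 Y27.517 F2438
G01 X45.196 Y12.692 F2438
G01 X64.319 Y127.286 F2438
M5
G0 X51.454 Y121.256
M3 S475
G01 X64.425 Y121.256 F2122
G01 X64.425 Y75.558 F2122
G01 X51.454 Y75.558 F2122
G01 X51.454 Y121.256 F2122
M5
G0 X7.976 Y140.141
M3 S684
G01 X52.301 Y140.141 F1355
G01 X52.301 Y75.535 F1355
G01 X7.976 Y75.535 F1355
G01 X7.976 Y140.141 F1355
M5
G0 X111.668 Y83.381
M3 S684
G01 X97.855 Y116.729 F1355
G01 X64.507 Y130.542 F1355
G01 X31.159 Y116.729 F1355
G01 X17.346 Y83.381 F1355
G01 X31.159 Y50.033 F1355
G01 X64.507 Y36.220 F1355
G01 X97.855 Y50.033 F1355
G01 X111.668 Y83.381 F1355
M5
G0 X53.776 Y17.632
M3 S475
G01 X57.446 Y119.342 F2122
M5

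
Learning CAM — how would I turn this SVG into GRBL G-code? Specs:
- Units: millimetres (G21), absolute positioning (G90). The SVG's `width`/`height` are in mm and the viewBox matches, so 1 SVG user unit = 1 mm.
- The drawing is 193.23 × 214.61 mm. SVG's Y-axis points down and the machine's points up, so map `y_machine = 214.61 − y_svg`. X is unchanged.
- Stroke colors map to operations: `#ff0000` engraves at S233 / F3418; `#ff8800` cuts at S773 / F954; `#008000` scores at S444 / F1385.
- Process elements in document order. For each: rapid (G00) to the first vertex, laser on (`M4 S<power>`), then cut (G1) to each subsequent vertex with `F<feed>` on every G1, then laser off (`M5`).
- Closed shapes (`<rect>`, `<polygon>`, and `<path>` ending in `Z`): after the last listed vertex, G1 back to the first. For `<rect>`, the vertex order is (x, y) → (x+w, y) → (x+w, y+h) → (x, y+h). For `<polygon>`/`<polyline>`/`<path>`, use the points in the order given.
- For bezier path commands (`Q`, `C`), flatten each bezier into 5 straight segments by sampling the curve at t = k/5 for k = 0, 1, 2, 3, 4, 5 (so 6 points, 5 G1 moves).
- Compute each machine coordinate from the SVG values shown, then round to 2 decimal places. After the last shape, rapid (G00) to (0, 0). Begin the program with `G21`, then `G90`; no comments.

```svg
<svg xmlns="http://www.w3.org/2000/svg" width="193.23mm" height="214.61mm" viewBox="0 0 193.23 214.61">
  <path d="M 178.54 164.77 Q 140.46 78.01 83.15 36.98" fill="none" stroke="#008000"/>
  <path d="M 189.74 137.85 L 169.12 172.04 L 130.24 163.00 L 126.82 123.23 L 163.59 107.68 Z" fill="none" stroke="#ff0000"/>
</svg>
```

G21
G90
G00 X178.54 Y49.84
M4 S444
G1 X162.54 Y82.71 F1385
G1 X145.00 Y111.93 F1385
G1 X125.92 Y137.49 F1385
G1 X105.30 Y159.39 F1385
G1 X83.15 Y177.63 F1385
M5
G00 X189.74 Y76.76
M4 S233
G1 X169.12 Y42.57 F3418
G1 X130.24 Y51.61 F3418
G1 X126.82 Y91.38 F3418
G1 X163.59 Y106.93 F3418
G1 X189.74 Y76.76 F3418
M5
G00 X0.00 Y0.00

1 u = 1 mm; y_m = 214.61 − y.

[1] `<path>` quadratic bezier, #008000→score S444 F1385: (178.54,49.84) → (162.54,82.71) → (145.00,111.93) → (125.92,137.49) → (105.30,159.39) → (83.15,177.63)

[2] `<path>` regular polygon, #ff0000→engrave S233 F3418: (189.74,76.76) → (169.12,42.57) → (130.24,51.61) → (126.82,91.38) → (163.59,106.93) → (189.74,76.76) (closed)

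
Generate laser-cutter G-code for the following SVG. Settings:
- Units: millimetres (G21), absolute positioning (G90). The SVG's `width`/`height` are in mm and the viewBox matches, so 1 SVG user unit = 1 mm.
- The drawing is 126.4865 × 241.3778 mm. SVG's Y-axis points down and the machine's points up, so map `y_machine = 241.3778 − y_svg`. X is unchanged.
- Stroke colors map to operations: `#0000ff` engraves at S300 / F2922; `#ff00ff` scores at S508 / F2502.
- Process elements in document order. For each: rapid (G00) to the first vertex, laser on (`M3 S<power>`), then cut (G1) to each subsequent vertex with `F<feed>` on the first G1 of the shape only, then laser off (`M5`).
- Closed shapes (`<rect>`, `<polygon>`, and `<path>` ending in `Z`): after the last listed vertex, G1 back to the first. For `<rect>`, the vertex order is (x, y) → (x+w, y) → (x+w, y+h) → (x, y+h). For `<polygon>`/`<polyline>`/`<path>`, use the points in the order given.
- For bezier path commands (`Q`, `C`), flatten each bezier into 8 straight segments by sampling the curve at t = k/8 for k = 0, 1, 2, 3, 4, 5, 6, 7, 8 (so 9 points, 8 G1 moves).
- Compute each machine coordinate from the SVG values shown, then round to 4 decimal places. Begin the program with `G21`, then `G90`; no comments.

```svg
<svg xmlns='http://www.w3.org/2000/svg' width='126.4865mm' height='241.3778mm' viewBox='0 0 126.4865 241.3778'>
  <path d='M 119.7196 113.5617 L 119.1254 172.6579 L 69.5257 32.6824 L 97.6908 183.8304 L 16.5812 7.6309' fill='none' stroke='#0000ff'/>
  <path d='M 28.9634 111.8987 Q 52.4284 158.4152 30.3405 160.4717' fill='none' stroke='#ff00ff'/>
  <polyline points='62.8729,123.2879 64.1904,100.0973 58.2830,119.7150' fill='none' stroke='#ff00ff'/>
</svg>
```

G21
G90
G00 X119.7196 Y127.8161
M3 S300
G1 X119.1254 Y68.7199 F2922
G1 X69.5257 Y208.6954
G1 X97.6908 Y57.5474
G1 X16.5812 Y233.7469
M5
G00 X28.9634 Y129.4791
M3 S508
G1 X34.1179 Y118.5447 F2502
G1 X37.8488 Y108.9996
G1 X40.1563 Y100.8439
G1 X41.0402 Y94.0776
G1 X40.5005 Y88.7007
G1 X38.5374 Y84.7131
G1 X35.1507 Y82.1149
G1 X30.3405 Y80.9061
M5
G00 X62.8729 Y118.0899
M3 S508
G1 X64.1904 Y141.2805 F2502
G1 X58.2830 Y121.6628
M5

viewBox `0 0 126.4865 241.3778` with mm width/height → 1 unit = 1 mm. Flip: y_m = 241.3778 − y_svg.

**Shape 1** — `<path>` open polyline, stroke `#0000ff` → engrave (S300, F2922). Machine vertices: (119.7196,127.8161) → (119.1254,68.7199) → (69.5257,208.6954) → (97.6908,57.5474) → (16.5812,233.7469). Open path.

**Shape 2** — `<path>` quadratic bezier, stroke `#ff00ff` → score (S508, F2502). Control points (SVG): P0=(28.9634,111.8987), P1=(52.4284,158.4152), P2=(30.3405,160.4717); sampled at t=k/8. Machine vertices: (28.9634,129.4791) → (34.1179,118.5447) → (37.8488,108.9996) → (40.1563,100.8439) → (41.0402,94.0776) → (40.5005,88.7007) → (38.5374,84.7131) → (35.1507,82.1149) → (30.3405,80.9061). Open path.

**Shape 3** — `<polyline>` open polyline, stroke `#ff00ff` → score (S508, F2502). Machine vertices: (62.8729,118.0899) → (64.1904,141.2805) → (58.2830,121.6628). Open path.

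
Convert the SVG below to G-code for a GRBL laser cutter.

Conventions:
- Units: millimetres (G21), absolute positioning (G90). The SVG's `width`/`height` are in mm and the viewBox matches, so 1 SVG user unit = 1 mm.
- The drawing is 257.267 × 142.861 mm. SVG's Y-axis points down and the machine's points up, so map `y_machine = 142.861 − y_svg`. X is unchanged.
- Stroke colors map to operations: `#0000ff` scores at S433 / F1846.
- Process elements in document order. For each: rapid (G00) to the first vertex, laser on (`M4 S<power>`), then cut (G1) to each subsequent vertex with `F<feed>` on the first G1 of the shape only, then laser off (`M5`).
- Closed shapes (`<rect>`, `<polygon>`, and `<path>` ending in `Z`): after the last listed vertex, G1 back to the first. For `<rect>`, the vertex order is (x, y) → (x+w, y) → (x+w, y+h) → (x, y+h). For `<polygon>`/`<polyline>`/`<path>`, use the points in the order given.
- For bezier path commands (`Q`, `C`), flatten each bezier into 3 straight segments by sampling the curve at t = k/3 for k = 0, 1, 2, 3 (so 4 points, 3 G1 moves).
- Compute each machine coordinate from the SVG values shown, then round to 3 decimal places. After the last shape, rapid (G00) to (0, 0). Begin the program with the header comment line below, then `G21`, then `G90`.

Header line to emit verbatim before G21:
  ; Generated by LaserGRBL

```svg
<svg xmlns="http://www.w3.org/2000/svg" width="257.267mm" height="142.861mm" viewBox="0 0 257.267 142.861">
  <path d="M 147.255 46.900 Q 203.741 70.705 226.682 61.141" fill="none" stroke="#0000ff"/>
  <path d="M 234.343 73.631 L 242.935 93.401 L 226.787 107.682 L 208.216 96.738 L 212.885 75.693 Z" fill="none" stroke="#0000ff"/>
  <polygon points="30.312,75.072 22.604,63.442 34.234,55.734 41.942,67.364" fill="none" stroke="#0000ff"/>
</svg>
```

; Generated by LaserGRBL
G21
G90
G00 X147.255 Y95.961
M4 S433
G1 X181.185 Y83.799 F1846
G1 X207.661 Y79.052
G1 X226.682 Y81.720
M5
G00 X234.343 Y69.230
M4 S433
G1 X242.935 Y49.460 F1846
G1 X226.787 Y35.179
G1 X208.216 Y46.123
G1 X212.885 Y67.168
G1 X234.343 Y69.230
M5
G00 X30.312 Y67.789
M4 S433
G1 X22.604 Y79.419 F1846
G1 X34.234 Y87.127
G1 X41.942 Y75.497
G1 X30.312 Y67.789
M5
G00 X0.000 Y0.000

Since the viewBox matches the mm dimensions, user units are millimetres directly. The only transform is the Y-flip y_m = 142.861 − y_svg.

Shape 1 is a quadratic bezier drawn with `<path>`. Its stroke #0000ff means score at S433, F1846. After flipping Y the toolpath is (147.255,95.961) → (181.185,83.799) → (207.661,79.052) → (226.682,81.720).

Shape 2 is a regular polygon drawn with `<path>`. Its stroke #0000ff means score at S433, F1846. After flipping Y the toolpath is (234.343,69.230) → (242.935,49.460) → (226.787,35.179) → (208.216,46.123) → (212.885,67.168) → (234.343,69.230), returning to the start.

Shape 3 is a regular polygon drawn with `<polygon>`. Its stroke #0000ff means score at S433, F1846. After flipping Y the toolpath is (30.312,67.789) → (22.604,79.419) → (34.234,87.127) → (41.942,75.497) → (30.312,67.789), returning to the start.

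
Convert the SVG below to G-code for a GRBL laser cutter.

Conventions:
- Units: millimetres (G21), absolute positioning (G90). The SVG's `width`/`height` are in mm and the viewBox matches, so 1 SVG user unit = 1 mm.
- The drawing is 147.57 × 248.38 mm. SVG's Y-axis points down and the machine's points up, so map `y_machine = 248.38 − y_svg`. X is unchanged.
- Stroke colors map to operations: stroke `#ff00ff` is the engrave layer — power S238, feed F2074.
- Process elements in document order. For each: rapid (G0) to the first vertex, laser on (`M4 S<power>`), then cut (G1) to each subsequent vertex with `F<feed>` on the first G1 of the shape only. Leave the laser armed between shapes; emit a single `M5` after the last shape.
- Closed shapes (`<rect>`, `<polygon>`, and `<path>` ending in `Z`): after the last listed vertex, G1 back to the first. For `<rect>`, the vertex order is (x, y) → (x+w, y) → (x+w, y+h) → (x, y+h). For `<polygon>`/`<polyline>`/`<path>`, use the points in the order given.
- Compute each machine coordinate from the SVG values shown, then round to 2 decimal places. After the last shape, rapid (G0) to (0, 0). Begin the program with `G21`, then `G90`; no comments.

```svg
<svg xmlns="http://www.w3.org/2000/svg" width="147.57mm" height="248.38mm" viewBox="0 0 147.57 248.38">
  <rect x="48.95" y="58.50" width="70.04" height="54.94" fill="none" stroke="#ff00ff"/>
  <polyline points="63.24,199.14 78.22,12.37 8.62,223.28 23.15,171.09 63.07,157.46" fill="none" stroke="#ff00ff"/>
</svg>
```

viewBox `0 0 147.57 248.38` with mm width/height → 1 unit = 1 mm. Flip: y_m = 248.38 − y_svg.

**Shape 1** — `<rect>` rectangle, stroke `#ff00ff` → engrave (S238, F2074). Machine vertices: (48.95,189.88) → (118.99,189.88) → (118.99,134.94) → (48.95,134.94) → (48.95,189.88). Closed: final G1 returns to the first vertex.

**Shape 2** — `<polyline>` open polyline, stroke `#ff00ff` → engrave (S238, F2074). Machine vertices: (63.24,49.24) → (78.22,236.01) → (8.62,25.10) → (23.15,77.29) → (63.07,90.92). Open path.

G21
G90
G0 X48.95 Y189.88
M4 S238
G1 X118.99 Y189.88 F2074
G1 X118.99 Y134.94
G1 X48.95 Y134.94
G1 X48.95 Y189.88
G0 X63.24 Y49.24
M4 S238
G1 X78.22 Y236.01 F2074
G1 X8.62 Y25.10
G1 X23.15 Y77.29
G1 X63.07 Y90.92
M5
G0 X0.00 Y0.00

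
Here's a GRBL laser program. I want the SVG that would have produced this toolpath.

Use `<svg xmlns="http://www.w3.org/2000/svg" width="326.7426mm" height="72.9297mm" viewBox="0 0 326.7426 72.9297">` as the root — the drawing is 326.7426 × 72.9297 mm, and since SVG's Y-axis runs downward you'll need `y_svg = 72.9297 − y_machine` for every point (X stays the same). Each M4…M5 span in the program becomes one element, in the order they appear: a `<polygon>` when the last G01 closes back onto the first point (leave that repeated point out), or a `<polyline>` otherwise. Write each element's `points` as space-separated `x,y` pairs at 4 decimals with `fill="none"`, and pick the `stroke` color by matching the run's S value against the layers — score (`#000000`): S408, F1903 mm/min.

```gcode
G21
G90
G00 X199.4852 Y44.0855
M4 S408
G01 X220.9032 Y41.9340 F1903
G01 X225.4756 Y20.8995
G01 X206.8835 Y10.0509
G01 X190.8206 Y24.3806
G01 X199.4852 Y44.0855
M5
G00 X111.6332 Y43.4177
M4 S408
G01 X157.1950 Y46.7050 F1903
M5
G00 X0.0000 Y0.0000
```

Machine Y-up, SVG Y-down with viewBox height 72.9297, so y_svg = 72.9297 − y_machine; X carries over. Every run uses S408, so all elements get stroke `#000000` (score).

Run 1: The run returns to its start, so emit a `<polygon>` with points (Y-flipped): 199.4852,28.8442 220.9032,30.9957 225.4756,52.0302 206.8835,62.8788 190.8206,48.5491.

Run 2: The run is open, so emit a `<polyline>` with points (Y-flipped): 111.6332,29.5120 157.1950,26.2247.

<svg xmlns="http://www.w3.org/2000/svg" width="326.7426mm" height="72.9297mm" viewBox="0 0 326.7426 72.9297">
  <polygon points="199.4852,28.8442 220.9032,30.9957 225.4756,52.0302 206.8835,62.8788 190.8206,48.5491" fill="none" stroke="#000000"/>
  <polyline points="111.6332,29.5120 157.1950,26.2247" fill="none" stroke="#000000"/>
</svg>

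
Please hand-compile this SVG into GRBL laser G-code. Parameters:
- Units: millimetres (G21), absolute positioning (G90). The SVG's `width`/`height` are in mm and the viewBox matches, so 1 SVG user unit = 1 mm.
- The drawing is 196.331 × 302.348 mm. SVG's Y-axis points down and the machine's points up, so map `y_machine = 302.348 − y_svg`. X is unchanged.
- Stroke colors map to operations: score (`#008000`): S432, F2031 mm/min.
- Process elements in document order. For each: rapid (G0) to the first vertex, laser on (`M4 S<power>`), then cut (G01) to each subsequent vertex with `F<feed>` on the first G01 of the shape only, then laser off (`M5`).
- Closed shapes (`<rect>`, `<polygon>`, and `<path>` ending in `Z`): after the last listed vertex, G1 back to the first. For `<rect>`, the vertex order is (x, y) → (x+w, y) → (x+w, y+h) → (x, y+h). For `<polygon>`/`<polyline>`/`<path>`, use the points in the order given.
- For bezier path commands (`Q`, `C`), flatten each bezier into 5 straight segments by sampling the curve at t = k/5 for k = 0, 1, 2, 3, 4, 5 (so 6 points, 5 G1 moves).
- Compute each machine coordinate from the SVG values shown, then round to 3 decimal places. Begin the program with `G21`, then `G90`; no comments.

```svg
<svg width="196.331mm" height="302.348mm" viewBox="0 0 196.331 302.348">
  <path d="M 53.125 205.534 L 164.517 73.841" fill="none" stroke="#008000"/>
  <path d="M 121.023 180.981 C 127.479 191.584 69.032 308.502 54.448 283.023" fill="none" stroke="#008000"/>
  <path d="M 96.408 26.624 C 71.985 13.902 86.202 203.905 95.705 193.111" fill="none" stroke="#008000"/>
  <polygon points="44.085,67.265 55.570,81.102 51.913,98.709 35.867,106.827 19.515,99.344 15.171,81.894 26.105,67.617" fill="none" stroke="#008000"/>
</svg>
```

viewBox `0 0 196.331 302.348` with mm width/height → 1 unit = 1 mm. Flip: y_m = 302.348 − y_svg.

**Shape 1** — `<path>` line segment, stroke `#008000` → score (S432, F2031). Machine vertices: (53.125,96.814) → (164.517,228.507). Open path.

**Shape 2** — `<path>` cubic bezier, stroke `#008000` → score (S432, F2031). Control points (SVG): P0=(121.023,180.981), P1=(127.479,191.584), P2=(69.032,308.502), P3=(54.448,283.023); sampled at t=k/5. Machine vertices: (121.023,121.367) → (117.978,104.237) → (104.578,73.530) → (86.042,41.183) → (67.592,19.136) → (54.448,19.325). Open path.

**Shape 3** — `<path>` cubic bezier, stroke `#008000` → score (S432, F2031). Control points (SVG): P0=(96.408,26.624), P1=(71.985,13.902), P2=(86.202,203.905), P3=(95.705,193.111); sampled at t=k/5. Machine vertices: (96.408,275.724) → (86.044,262.258) → (82.873,219.508) → (84.813,166.841) → (89.784,123.628) → (95.705,109.237). Open path.

**Shape 4** — `<polygon>` regular polygon, stroke `#008000` → score (S432, F2031). Machine vertices: (44.085,235.083) → (55.570,221.246) → (51.913,203.639) → (35.867,195.521) → (19.515,203.004) → (15.171,220.454) → (26.105,234.731) → (44.085,235.083). Closed: final G1 returns to the first vertex.

G21
G90
G0 X53.125 Y96.814
M4 S432
G01 X164.517 Y228.507 F2031
M5
G0 X121.023 Y121.367
M4 S432
G01 X117.978 Y104.237 F2031
G01 X104.578 Y73.530
G01 X86.042 Y41.183
G01 X67.592 Y19.136
G01 X54.448 Y19.325
M5
G0 X96.408 Y275.724
M4 S432
G01 X86.044 Y262.258 F2031
G01 X82.873 Y219.508
G01 X84.813 Y166.841
G01 X89.784 Y123.628
G01 X95.705 Y109.237
M5
G0 X44.085 Y235.083
M4 S432
G01 X55.570 Y221.246 F2031
G01 X51.913 Y203.639
G01 X35.867 Y195.521
G01 X19.515 Y203.004
G01 X15.171 Y220.454
G01 X26.105 Y234.731
G01 X44.085 Y235.083
M5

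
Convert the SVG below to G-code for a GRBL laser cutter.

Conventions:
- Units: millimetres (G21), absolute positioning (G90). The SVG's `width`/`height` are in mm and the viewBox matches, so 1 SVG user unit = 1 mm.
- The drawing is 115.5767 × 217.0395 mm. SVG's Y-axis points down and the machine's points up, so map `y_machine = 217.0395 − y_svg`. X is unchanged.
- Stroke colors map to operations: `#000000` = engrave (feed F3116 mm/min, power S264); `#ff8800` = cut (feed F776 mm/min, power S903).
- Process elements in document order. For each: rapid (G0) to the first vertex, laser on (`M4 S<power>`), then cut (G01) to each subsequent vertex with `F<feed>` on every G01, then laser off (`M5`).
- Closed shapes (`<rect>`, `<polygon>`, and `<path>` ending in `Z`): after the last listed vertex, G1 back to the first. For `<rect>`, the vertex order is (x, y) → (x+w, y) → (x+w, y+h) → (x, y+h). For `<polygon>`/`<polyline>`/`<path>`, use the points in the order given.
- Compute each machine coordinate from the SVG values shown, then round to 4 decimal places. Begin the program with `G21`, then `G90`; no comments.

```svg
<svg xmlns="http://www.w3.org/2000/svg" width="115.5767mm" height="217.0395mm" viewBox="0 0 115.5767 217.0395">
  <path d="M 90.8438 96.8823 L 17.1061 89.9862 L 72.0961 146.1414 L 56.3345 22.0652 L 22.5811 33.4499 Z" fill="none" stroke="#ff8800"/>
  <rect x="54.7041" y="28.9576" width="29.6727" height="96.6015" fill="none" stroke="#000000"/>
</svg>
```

G21
G90
G0 X90.8438 Y120.1572
M4 S903
G01 X17.1061 Y127.0533 F776
G01 X72.0961 Y70.8981 F776
G01 X56.3345 Y194.9743 F776
G01 X22.5811 Y183.5896 F776
G01 X90.8438 Y120.1572 F776
M5
G0 X54.7041 Y188.0819
M4 S264
G01 X84.3768 Y188.0819 F3116
G01 X84.3768 Y91.4804 F3116
G01 X54.7041 Y91.4804 F3116
G01 X54.7041 Y188.0819 F3116
M5

Since the viewBox matches the mm dimensions, user units are millimetres directly. The only transform is the Y-flip y_m = 217.0395 − y_svg.

Shape 1 is a closed polygon drawn with `<path>`. Its stroke #ff8800 means cut at S903, F776. After flipping Y the toolpath is (90.8438,120.1572) → (17.1061,127.0533) → (72.0961,70.8981) → (56.3345,194.9743) → (22.5811,183.5896) → (90.8438,120.1572), returning to the start.

Shape 2 is a rectangle drawn with `<rect>`. Its stroke #000000 means engrave at S264, F3116. After flipping Y the toolpath is (54.7041,188.0819) → (84.3768,188.0819) → (84.3768,91.4804) → (54.7041,91.4804) → (54.7041,188.0819), returning to the start.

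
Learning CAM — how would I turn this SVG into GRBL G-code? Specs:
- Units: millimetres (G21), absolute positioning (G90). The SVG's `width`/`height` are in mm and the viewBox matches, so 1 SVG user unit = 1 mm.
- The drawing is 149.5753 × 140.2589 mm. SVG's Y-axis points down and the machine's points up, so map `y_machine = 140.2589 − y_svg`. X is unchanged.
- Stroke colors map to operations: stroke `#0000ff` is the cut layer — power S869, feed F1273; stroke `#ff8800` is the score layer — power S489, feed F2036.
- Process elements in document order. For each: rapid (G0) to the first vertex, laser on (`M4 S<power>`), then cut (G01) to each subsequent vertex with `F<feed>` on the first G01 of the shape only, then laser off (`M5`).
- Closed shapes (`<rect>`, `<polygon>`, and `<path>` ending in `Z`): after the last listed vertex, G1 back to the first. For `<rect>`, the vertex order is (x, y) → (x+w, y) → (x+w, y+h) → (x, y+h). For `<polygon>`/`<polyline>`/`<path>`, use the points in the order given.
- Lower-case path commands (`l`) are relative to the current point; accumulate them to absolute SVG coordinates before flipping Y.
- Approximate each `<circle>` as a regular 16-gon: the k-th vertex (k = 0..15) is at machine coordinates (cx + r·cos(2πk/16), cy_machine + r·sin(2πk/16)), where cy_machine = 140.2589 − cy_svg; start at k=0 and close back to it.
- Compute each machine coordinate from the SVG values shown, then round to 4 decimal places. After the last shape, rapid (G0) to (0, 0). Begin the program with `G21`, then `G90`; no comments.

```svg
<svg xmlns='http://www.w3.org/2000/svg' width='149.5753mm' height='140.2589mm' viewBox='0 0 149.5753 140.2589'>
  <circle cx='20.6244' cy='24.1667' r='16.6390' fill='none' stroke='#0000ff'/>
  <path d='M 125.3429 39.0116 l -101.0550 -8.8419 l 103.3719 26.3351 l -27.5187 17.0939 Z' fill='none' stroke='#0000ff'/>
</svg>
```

1 u = 1 mm; y_m = 140.2589 − y.

[1] `<circle>` circle, #0000ff→cut S869 F1273: (37.2634,116.0922) → (35.9968,122.4597) → (32.3899,127.8577) → (26.9919,131.4646) → (20.6244,132.7312) → (14.2569,131.4646) → (8.8589,127.8577) → (5.2520,122.4597) → (3.9854,116.0922) → (5.2520,109.7247) → (8.8589,104.3267) → (14.2569,100.7198) → (20.6244,99.4532) → (26.9919,100.7198) → (32.3899,104.3267) → (35.9968,109.7247) → (37.2634,116.0922) (closed)

[2] `<path>` closed polygon, #0000ff→cut S869 F1273: (125.3429,101.2473) → (24.2879,110.0892) → (127.6598,83.7541) → (100.1411,66.6602) → (125.3429,101.2473) (closed)

G21
G90
G0 X37.2634 Y116.0922
M4 S869
G01 X35.9968 Y122.4597 F1273
G01 X32.3899 Y127.8577
G01 X26.9919 Y131.4646
G01 X20.6244 Y132.7312
G01 X14.2569 Y131.4646
G01 X8.8589 Y127.8577
G01 X5.2520 Y122.4597
G01 X3.9854 Y116.0922
G01 X5.2520 Y109.7247
G01 X8.8589 Y104.3267
G01 X14.2569 Y100.7198
G01 X20.6244 Y99.4532
G01 X26.9919 Y100.7198
G01 X32.3899 Y104.3267
G01 X35.9968 Y109.7247
G01 X37.2634 Y116.0922
M5
G0 X125.3429 Y101.2473
M4 S869
G01 X24.2879 Y110.0892 F1273
G01 X127.6598 Y83.7541
G01 X100.1411 Y66.6602
G01 X125.3429 Y101.2473
M5
G0 X0.0000 Y0.0000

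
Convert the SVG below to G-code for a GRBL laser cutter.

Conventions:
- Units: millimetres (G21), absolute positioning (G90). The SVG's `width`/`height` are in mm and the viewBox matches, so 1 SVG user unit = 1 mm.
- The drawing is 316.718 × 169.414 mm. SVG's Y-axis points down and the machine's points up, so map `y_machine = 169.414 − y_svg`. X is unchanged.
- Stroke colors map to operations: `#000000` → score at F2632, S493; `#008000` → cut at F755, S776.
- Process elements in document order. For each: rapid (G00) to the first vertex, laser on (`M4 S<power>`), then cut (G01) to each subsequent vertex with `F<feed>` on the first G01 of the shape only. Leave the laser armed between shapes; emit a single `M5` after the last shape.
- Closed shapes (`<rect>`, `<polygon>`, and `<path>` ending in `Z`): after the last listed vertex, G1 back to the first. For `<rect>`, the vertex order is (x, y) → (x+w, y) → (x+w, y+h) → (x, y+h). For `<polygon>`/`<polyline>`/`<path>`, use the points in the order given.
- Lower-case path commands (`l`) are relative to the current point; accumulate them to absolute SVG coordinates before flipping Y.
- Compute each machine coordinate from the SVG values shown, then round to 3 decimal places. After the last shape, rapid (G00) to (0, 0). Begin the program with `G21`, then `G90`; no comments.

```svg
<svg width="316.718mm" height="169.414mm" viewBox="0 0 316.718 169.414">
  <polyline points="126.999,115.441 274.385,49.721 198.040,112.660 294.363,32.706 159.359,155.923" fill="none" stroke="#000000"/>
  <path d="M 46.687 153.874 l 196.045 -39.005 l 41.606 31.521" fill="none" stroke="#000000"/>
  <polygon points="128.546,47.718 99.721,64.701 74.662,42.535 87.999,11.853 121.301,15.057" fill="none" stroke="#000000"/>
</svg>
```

G21
G90
G00 X126.999 Y53.973
M4 S493
G01 X274.385 Y119.693 F2632
G01 X198.040 Y56.754
G01 X294.363 Y136.708
G01 X159.359 Y13.491
G00 X46.687 Y15.540
M4 S493
G01 X242.732 Y54.545 F2632
G01 X284.338 Y23.024
G00 X128.546 Y121.696
M4 S493
G01 X99.721 Y104.713 F2632
G01 X74.662 Y126.879
G01 X87.999 Y157.561
G01 X121.301 Y154.357
G01 X128.546 Y121.696
M5
G00 X0.000 Y0.000

viewBox `0 0 316.718 169.414` with mm width/height → 1 unit = 1 mm. Flip: y_m = 169.414 − y_svg.

**Shape 1** — `<polyline>` open polyline, stroke `#000000` → score (S493, F2632). Machine vertices: (126.999,53.973) → (274.385,119.693) → (198.040,56.754) → (294.363,136.708) → (159.359,13.491). Open path.

**Shape 2** — `<path>` open polyline, stroke `#000000` → score (S493, F2632). Machine vertices: (46.687,15.540) → (242.732,54.545) → (284.338,23.024). Open path.

**Shape 3** — `<polygon>` regular polygon, stroke `#000000` → score (S493, F2632). Machine vertices: (128.546,121.696) → (99.721,104.713) → (74.662,126.879) → (87.999,157.561) → (121.301,154.357) → (128.546,121.696). Closed: final G1 returns to the first vertex.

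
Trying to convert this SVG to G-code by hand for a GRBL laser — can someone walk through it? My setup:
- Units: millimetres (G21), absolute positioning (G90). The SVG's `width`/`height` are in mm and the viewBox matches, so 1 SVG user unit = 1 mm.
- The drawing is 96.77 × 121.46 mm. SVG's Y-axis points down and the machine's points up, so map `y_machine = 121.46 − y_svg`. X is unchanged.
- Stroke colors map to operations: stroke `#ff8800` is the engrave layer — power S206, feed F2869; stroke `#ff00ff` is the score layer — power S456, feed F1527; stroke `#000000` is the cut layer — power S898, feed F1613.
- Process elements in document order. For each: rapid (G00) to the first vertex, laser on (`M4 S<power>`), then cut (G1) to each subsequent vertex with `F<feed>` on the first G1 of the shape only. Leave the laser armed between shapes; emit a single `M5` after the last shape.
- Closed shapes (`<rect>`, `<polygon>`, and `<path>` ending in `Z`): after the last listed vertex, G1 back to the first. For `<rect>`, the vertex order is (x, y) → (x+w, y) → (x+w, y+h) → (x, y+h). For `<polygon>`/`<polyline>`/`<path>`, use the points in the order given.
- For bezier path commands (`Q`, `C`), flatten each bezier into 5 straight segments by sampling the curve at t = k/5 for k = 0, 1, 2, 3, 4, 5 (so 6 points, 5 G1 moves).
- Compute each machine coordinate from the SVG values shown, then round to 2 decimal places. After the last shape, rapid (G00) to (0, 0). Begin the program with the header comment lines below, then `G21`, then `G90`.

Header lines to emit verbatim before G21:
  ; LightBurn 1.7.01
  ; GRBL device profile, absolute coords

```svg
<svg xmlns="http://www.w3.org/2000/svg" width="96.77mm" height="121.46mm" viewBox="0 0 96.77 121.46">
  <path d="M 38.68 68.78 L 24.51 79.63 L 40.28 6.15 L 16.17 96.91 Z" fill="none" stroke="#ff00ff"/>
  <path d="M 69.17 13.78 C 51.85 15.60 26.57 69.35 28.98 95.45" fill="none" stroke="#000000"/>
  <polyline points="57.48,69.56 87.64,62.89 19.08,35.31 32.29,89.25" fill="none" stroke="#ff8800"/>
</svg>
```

viewBox `0 0 96.77 121.46` with mm width/height → 1 unit = 1 mm. Flip: y_m = 121.46 − y_svg.

**Shape 1** — `<path>` closed polygon, stroke `#ff00ff` → score (S456, F1527). Machine vertices: (38.68,52.68) → (24.51,41.83) → (40.28,115.31) → (16.17,24.55) → (38.68,52.68). Closed: final G1 returns to the first vertex.

**Shape 2** — `<path>` cubic bezier, stroke `#000000` → cut (S898, F1613). Control points (SVG): P0=(69.17,13.78), P1=(51.85,15.60), P2=(26.57,69.35), P3=(28.98,95.45); sampled at t=k/5. Machine vertices: (69.17,107.68) → (58.11,100.99) → (46.85,85.66) → (37.10,65.51) → (30.57,44.35) → (28.98,26.01). Open path.

**Shape 3** — `<polyline>` open polyline, stroke `#ff8800` → engrave (S206, F2869). Machine vertices: (57.48,51.90) → (87.64,58.57) → (19.08,86.15) → (32.29,32.21). Open path.

; LightBurn 1.7.01
; GRBL device profile, absolute coords
G21
G90
G00 X38.68 Y52.68
M4 S456
G1 X24.51 Y41.83 F1527
G1 X40.28 Y115.31
G1 X16.17 Y24.55
G1 X38.68 Y52.68
G00 X69.17 Y107.68
M4 S898
G1 X58.11 Y100.99 F1613
G1 X46.85 Y85.66
G1 X37.10 Y65.51
G1 X30.57 Y44.35
G1 X28.98 Y26.01
G00 X57.48 Y51.90
M4 S206
G1 X87.64 Y58.57 F2869
G1 X19.08 Y86.15
G1 X32.29 Y32.21
M5
G00 X0.00 Y0.00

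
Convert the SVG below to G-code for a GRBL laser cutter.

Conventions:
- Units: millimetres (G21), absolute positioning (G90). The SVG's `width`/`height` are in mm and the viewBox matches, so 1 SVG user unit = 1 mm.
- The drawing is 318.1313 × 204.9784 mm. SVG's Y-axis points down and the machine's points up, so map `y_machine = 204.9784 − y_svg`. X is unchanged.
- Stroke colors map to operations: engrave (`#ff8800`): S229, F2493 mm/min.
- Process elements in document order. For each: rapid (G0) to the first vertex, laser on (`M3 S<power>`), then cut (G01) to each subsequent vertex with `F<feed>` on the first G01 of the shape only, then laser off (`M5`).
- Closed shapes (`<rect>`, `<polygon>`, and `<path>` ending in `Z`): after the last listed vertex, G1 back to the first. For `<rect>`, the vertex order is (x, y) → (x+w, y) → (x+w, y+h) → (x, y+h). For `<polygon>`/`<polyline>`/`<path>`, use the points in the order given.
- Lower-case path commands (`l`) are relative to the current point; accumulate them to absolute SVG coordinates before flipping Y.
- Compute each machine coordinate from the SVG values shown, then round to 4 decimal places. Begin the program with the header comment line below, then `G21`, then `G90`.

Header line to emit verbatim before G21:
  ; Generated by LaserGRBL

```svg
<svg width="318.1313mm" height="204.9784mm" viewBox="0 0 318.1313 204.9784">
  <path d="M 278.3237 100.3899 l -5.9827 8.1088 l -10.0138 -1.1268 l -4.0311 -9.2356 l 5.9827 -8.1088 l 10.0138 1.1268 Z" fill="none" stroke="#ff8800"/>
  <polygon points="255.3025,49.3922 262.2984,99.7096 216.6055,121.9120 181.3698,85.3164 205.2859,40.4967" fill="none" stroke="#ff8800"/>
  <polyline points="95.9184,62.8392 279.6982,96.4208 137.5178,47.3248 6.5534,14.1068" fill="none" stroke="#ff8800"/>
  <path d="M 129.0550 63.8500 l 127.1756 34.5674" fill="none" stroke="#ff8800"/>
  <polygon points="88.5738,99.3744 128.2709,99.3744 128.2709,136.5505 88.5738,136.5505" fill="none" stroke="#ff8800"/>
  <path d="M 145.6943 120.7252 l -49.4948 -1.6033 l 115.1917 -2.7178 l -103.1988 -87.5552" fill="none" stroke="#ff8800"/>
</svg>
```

; Generated by LaserGRBL
G21
G90
G0 X278.3237 Y104.5885
M3 S229
G01 X272.3410 Y96.4797 F2493
G01 X262.3272 Y97.6065
G01 X258.2961 Y106.8421
G01 X264.2788 Y114.9509
G01 X274.2926 Y113.8241
G01 X278.3237 Y104.5885
M5
G0 X255.3025 Y155.5862
M3 S229
G01 X262.2984 Y105.2688 F2493
G01 X216.6055 Y83.0664
G01 X181.3698 Y119.6620
G01 X205.2859 Y164.4817
G01 X255.3025 Y155.5862
M5
G0 X95.9184 Y142.1392
M3 S229
G01 X279.6982 Y108.5576 F2493
G01 X137.5178 Y157.6536
G01 X6.5534 Y190.8716
M5
G0 X129.0550 Y141.1284
M3 S229
G01 X256.2306 Y106.5610 F2493
M5
G0 X88.5738 Y105.6040
M3 S229
G01 X128.2709 Y105.6040 F2493
G01 X128.2709 Y68.4279
G01 X88.5738 Y68.4279
G01 X88.5738 Y105.6040
M5
G0 X145.6943 Y84.2532
M3 S229
G01 X96.1995 Y85.8565 F2493
G01 X211.3912 Y88.5743
G01 X108.1924 Y176.1295
M5

Since the viewBox matches the mm dimensions, user units are millimetres directly. The only transform is the Y-flip y_m = 204.9784 − y_svg.

Shape 1 is a regular polygon drawn with `<path>`. Its stroke #ff8800 means engrave at S229, F2493. After flipping Y the toolpath is (278.3237,104.5885) → (272.3410,96.4797) → (262.3272,97.6065) → (258.2961,106.8421) → (264.2788,114.9509) → (274.2926,113.8241) → (278.3237,104.5885), returning to the start.

Shape 2 is a regular polygon drawn with `<polygon>`. Its stroke #ff8800 means engrave at S229, F2493. After flipping Y the toolpath is (255.3025,155.5862) → (262.2984,105.2688) → (216.6055,83.0664) → (181.3698,119.6620) → (205.2859,164.4817) → (255.3025,155.5862), returning to the start.

Shape 3 is a open polyline drawn with `<polyline>`. Its stroke #ff8800 means engrave at S229, F2493. After flipping Y the toolpath is (95.9184,142.1392) → (279.6982,108.5576) → (137.5178,157.6536) → (6.5534,190.8716).

Shape 4 is a line segment drawn with `<path>`. Its stroke #ff8800 means engrave at S229, F2493. After flipping Y the toolpath is (129.0550,141.1284) → (256.2306,106.5610).

Shape 5 is a rectangle drawn with `<polygon>`. Its stroke #ff8800 means engrave at S229, F2493. After flipping Y the toolpath is (88.5738,105.6040) → (128.2709,105.6040) → (128.2709,68.4279) → (88.5738,68.4279) → (88.5738,105.6040), returning to the start.

Shape 6 is a open polyline drawn with `<path>`. Its stroke #ff8800 means engrave at S229, F2493. After flipping Y the toolpath is (145.6943,84.2532) → (96.1995,85.8565) → (211.3912,88.5743) → (108.1924,176.1295).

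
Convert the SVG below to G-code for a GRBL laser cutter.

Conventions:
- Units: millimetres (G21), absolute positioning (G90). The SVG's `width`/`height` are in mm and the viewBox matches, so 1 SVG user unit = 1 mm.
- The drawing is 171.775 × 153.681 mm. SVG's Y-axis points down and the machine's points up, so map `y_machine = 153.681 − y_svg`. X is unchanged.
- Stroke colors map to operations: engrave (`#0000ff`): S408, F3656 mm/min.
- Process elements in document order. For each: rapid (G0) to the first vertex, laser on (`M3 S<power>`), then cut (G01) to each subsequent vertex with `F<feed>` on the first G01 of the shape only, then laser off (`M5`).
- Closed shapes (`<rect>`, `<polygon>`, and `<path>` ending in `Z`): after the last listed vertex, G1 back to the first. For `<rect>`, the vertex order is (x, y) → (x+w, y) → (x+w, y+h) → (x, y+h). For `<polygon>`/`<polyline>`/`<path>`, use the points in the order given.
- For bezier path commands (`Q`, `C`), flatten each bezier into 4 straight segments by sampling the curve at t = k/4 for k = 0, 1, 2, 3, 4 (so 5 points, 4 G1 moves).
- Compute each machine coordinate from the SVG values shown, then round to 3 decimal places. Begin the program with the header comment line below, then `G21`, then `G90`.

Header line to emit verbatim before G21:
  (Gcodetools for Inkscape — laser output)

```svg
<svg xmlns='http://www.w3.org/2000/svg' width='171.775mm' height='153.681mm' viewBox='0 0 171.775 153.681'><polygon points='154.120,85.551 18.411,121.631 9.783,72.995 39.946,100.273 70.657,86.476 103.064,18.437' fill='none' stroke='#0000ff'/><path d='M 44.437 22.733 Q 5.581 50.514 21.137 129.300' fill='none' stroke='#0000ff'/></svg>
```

viewBox `0 0 171.775 153.681` with mm width/height → 1 unit = 1 mm. Flip: y_m = 153.681 − y_svg.

**Shape 1** — `<polygon>` closed polygon, stroke `#0000ff` → engrave (S408, F3656). Machine vertices: (154.120,68.130) → (18.411,32.050) → (9.783,80.686) → (39.946,53.408) → (70.657,67.205) → (103.064,135.244) → (154.120,68.130). Closed: final G1 returns to the first vertex.

**Shape 2** — `<path>` quadratic bezier, stroke `#0000ff` → engrave (S408, F3656). Control points (SVG): P0=(44.437,22.733), P1=(5.581,50.514), P2=(21.137,129.300); sampled at t=k/4. Machine vertices: (44.437,130.948) → (28.410,113.870) → (19.184,90.416) → (16.760,60.586) → (21.137,24.381). Open path.

(Gcodetools for Inkscape — laser output)
G21
G90
G0 X154.120 Y68.130
M3 S408
G01 X18.411 Y32.050 F3656
G01 X9.783 Y80.686
G01 X39.946 Y53.408
G01 X70.657 Y67.205
G01 X103.064 Y135.244
G01 X154.120 Y68.130
M5
G0 X44.437 Y130.948
M3 S408
G01 X28.410 Y113.870 F3656
G01 X19.184 Y90.416
G01 X16.760 Y60.586
G01 X21.137 Y24.381
M5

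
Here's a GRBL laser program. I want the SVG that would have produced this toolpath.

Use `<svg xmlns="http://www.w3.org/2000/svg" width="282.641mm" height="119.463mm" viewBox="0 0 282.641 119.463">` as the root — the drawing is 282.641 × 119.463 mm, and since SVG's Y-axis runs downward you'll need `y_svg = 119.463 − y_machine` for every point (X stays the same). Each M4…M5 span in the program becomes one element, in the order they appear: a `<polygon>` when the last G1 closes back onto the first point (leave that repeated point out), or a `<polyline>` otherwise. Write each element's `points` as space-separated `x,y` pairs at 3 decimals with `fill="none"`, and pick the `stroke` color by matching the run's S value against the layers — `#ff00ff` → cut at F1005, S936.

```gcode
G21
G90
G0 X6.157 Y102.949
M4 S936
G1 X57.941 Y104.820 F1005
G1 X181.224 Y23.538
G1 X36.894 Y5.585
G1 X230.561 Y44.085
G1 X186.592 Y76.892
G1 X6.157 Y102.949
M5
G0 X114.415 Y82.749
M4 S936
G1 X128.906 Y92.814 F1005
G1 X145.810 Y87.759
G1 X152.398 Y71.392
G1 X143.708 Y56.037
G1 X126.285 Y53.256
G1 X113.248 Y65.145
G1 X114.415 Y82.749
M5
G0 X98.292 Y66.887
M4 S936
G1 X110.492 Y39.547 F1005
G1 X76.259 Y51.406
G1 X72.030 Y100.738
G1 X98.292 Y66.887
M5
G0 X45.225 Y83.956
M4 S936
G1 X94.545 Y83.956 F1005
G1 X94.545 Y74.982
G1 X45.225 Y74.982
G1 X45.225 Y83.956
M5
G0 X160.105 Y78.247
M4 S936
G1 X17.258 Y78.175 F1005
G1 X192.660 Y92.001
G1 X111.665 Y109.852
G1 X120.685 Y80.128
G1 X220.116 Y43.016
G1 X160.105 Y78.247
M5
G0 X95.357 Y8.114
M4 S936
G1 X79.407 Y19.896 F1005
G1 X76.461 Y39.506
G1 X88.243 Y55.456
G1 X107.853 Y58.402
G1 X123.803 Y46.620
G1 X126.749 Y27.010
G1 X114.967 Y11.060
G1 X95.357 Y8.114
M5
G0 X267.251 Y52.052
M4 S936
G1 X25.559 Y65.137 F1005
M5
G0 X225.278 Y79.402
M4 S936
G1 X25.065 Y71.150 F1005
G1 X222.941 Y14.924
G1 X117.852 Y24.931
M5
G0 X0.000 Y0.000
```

<svg xmlns="http://www.w3.org/2000/svg" width="282.641mm" height="119.463mm" viewBox="0 0 282.641 119.463">
  <polygon points="6.157,16.514 57.941,14.643 181.224,95.925 36.894,113.878 230.561,75.378 186.592,42.571" fill="none" stroke="#ff00ff"/>
  <polygon points="114.415,36.714 128.906,26.649 145.810,31.704 152.398,48.071 143.708,63.426 126.285,66.207 113.248,54.318" fill="none" stroke="#ff00ff"/>
  <polygon points="98.292,52.576 110.492,79.916 76.259,68.057 72.030,18.725" fill="none" stroke="#ff00ff"/>
  <polygon points="45.225,35.507 94.545,35.507 94.545,44.481 45.225,44.481" fill="none" stroke="#ff00ff"/>
  <polygon points="160.105,41.216 17.258,41.288 192.660,27.462 111.665,9.611 120.685,39.335 220.116,76.447" fill="none" stroke="#ff00ff"/>
  <polygon points="95.357,111.349 79.407,99.567 76.461,79.957 88.243,64.007 107.853,61.061 123.803,72.843 126.749,92.453 114.967,108.403" fill="none" stroke="#ff00ff"/>
  <polyline points="267.251,67.411 25.559,54.326" fill="none" stroke="#ff00ff"/>
  <polyline points="225.278,40.061 25.065,48.313 222.941,104.539 117.852,94.532" fill="none" stroke="#ff00ff"/>
</svg>

Each laser-on run becomes one SVG element. Flip Y back into SVG space with y_svg = 119.463 − y_machine. Every run uses S936, so all elements get stroke `#ff00ff` (cut).

Run 1: The run returns to its start, so emit a `<polygon>` with points (Y-flipped): 6.157,16.514 57.941,14.643 181.224,95.925 36.894,113.878 230.561,75.378 186.592,42.571.

Run 2: The run returns to its start, so emit a `<polygon>` with points (Y-flipped): 114.415,36.714 128.906,26.649 145.810,31.704 152.398,48.071 143.708,63.426 126.285,66.207 113.248,54.318.

Run 3: The run returns to its start, so emit a `<polygon>` with points (Y-flipped): 98.292,52.576 110.492,79.916 76.259,68.057 72.030,18.725.

Run 4: The run returns to its start, so emit a `<polygon>` with points (Y-flipped): 45.225,35.507 94.545,35.507 94.545,44.481 45.225,44.481.

Run 5: The run returns to its start, so emit a `<polygon>` with points (Y-flipped): 160.105,41.216 17.258,41.288 192.660,27.462 111.665,9.611 120.685,39.335 220.116,76.447.

Run 6: The run returns to its start, so emit a `<polygon>` with points (Y-flipped): 95.357,111.349 79.407,99.567 76.461,79.957 88.243,64.007 107.853,61.061 123.803,72.843 126.749,92.453 114.967,108.403.

Run 7: The run is open, so emit a `<polyline>` with points (Y-flipped): 267.251,67.411 25.559,54.326.

Run 8: The run is open, so emit a `<polyline>` with points (Y-flipped): 225.278,40.061 25.065,48.313 222.941,104.539 117.852,94.532.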